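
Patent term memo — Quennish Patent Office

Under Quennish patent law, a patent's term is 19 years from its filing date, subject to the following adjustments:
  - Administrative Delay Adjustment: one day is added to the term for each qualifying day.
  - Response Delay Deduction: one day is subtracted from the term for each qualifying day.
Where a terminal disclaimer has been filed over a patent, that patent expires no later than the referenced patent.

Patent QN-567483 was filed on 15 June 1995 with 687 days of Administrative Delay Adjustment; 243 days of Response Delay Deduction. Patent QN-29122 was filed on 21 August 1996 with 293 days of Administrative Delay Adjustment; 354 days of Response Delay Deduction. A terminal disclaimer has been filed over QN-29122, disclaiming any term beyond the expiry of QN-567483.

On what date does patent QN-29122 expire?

June 21, 2015

Natural term of QN-29122:
  Base: filing + 19 years → 21 August 2015.
  Administrative Delay Adjustment: +293 days → 9 June 2016.
  Response Delay Deduction: −354 days → 21 June 2015.
Expiry of referenced patent QN-567483:
  Base: filing + 19 years → 15 June 2014.
  Administrative Delay Adjustment: +687 days → 2 May 2016.
  Response Delay Deduction: −243 days → 2 September 2015.
Terminal disclaimer: QN-29122 expires on the earlier of 21 June 2015 and 2 September 2015.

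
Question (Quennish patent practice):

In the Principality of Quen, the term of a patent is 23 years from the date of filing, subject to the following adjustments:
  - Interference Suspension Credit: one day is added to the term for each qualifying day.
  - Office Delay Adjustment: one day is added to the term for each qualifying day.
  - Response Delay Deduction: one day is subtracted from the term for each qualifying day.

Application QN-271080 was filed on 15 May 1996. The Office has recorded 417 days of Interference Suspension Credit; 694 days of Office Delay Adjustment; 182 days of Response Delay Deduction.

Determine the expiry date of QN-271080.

2021-11-29

Base term: filing date + 23 years → 15 May 2019.
Interference Suspension Credit: +417 days → 5 July 2020.
Office Delay Adjustment: +694 days → 30 May 2022.
Response Delay Deduction: −182 days → 29 November 2021.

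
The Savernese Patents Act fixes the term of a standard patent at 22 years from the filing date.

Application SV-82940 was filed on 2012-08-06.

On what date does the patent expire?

2034-08-06

Filing date + 22 years → 6 August 2034.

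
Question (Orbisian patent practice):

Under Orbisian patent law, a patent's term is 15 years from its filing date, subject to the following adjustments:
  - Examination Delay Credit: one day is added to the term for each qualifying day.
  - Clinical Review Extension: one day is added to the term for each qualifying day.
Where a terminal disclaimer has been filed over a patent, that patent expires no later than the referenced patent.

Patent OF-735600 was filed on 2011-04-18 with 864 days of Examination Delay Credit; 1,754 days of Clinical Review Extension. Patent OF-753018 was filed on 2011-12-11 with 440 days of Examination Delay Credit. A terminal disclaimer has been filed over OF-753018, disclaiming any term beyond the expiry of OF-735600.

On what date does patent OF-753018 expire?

2028-02-24

Natural term of OF-753018:
  Base: filing + 15 years → 11 December 2026.
  Examination Delay Credit: +440 days → 24 February 2028.
Expiry of referenced patent OF-735600:
  Base: filing + 15 years → 18 April 2026.
  Examination Delay Credit: +864 days → 29 August 2028.
  Clinical Review Extension: +1754 days → 18 June 2033.
Terminal disclaimer: OF-753018 expires on the earlier of 24 February 2028 and 18 June 2033.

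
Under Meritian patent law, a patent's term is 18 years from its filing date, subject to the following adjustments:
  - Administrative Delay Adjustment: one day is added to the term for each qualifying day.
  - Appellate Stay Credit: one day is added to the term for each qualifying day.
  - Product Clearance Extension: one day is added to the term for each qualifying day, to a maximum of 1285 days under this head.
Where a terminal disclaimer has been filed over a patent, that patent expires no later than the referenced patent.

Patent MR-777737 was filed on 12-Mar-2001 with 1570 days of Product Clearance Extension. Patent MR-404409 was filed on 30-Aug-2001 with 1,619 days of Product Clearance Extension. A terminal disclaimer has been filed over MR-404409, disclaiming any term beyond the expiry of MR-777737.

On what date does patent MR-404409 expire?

Natural term of MR-404409:
  Base: filing + 18 years → 30 August 2019.
  Product Clearance Extension: 1619 days claimed exceeds the 1285-day cap, so +1285 days → 7 March 2023.
Expiry of referenced patent MR-777737:
  Base: filing + 18 years → 12 March 2019.
  Product Clearance Extension: 1570 days claimed exceeds the 1285-day cap, so +1285 days → 17 September 2022.
Terminal disclaimer: MR-404409 expires on the earlier of 7 March 2023 and 17 September 2022.

September 17, 2022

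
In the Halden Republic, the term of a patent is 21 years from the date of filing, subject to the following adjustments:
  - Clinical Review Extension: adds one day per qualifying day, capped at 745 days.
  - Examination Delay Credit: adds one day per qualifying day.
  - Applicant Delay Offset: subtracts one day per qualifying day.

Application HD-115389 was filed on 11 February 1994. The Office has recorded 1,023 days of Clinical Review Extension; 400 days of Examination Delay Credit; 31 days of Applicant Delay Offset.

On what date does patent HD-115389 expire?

2018-03-01

Base term: filing date + 21 years → 11 February 2015.
Clinical Review Extension: 1023 days claimed exceeds the 745-day cap, so +745 days → 25 February 2017.
Examination Delay Credit: +400 days → 1 April 2018.
Applicant Delay Offset: −31 days → 1 March 2018.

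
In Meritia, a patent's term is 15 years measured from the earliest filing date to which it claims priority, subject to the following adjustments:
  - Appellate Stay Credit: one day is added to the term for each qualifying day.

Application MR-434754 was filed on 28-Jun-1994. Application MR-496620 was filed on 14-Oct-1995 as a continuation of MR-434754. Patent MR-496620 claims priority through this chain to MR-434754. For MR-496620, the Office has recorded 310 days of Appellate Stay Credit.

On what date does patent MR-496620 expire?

2010-05-04

Earliest priority filing: 28 June 1994.
Base term: 28 June 1994 + 15 years → 28 June 2009.
Appellate Stay Credit: +310 days → 4 May 2010.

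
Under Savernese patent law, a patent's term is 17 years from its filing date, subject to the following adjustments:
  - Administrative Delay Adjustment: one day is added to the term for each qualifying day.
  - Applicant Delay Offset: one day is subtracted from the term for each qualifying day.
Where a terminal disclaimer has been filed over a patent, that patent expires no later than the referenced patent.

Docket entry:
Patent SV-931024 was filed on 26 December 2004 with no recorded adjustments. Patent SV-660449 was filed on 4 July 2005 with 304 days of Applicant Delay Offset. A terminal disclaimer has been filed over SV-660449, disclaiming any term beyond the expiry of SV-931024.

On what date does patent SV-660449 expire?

Natural term of SV-660449:
  Base: filing + 17 years → 4 July 2022.
  Applicant Delay Offset: −304 days → 3 September 2021.
Expiry of referenced patent SV-931024:
  Base: filing + 17 years → 26 December 2021.
Terminal disclaimer: SV-660449 expires on the earlier of 3 September 2021 and 26 December 2021.

September 3, 2021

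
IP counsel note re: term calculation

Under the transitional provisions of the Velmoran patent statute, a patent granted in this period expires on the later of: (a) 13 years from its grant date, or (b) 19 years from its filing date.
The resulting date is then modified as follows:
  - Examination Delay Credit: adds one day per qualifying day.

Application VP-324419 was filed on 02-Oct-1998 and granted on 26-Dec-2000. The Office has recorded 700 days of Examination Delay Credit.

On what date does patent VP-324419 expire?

2019-09-02

(a) grant + 13 years → 26 December 2013.
(b) filing + 19 years → 2 October 2017.
Later of the two: 2 October 2017.
Examination Delay Credit: +700 days → 2 September 2019.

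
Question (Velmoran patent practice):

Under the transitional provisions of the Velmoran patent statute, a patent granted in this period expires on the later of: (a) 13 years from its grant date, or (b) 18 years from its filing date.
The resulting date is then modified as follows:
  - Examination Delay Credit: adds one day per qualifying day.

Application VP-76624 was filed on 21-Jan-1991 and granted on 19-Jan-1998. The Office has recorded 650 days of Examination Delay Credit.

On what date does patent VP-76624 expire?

(a) grant + 13 years → 19 January 2011.
(b) filing + 18 years → 21 January 2009.
Later of the two: 19 January 2011.
Examination Delay Credit: +650 days → 30 October 2012.

2012-10-30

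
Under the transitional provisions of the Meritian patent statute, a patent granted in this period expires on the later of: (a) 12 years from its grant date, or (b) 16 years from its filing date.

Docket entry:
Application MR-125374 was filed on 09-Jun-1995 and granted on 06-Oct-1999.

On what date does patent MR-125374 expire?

(a) grant + 12 years → 6 October 2011.
(b) filing + 16 years → 9 June 2011.
Later of the two: 6 October 2011.

2011-10-06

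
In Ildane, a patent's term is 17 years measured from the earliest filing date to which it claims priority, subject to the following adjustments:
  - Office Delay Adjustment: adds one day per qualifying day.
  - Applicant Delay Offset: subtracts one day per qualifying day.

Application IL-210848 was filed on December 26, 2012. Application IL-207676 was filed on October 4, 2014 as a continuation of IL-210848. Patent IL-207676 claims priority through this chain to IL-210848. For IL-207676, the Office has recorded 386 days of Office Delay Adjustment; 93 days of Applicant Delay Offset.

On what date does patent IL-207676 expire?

2030-10-15

Earliest priority filing: 26 December 2012.
Base term: 26 December 2012 + 17 years → 26 December 2029.
Office Delay Adjustment: +386 days → 16 January 2031.
Applicant Delay Offset: −93 days → 15 October 2030.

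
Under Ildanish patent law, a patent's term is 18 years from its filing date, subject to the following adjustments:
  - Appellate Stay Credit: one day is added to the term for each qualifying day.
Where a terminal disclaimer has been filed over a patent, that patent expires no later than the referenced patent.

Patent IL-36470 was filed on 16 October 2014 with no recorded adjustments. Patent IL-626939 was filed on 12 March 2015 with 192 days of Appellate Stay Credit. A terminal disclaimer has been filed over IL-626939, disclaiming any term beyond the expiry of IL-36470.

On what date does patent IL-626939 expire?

Natural term of IL-626939:
  Base: filing + 18 years → 12 March 2033.
  Appellate Stay Credit: +192 days → 20 September 2033.
Expiry of referenced patent IL-36470:
  Base: filing + 18 years → 16 October 2032.
Terminal disclaimer: IL-626939 expires on the earlier of 20 September 2033 and 16 October 2032.

2032-10-16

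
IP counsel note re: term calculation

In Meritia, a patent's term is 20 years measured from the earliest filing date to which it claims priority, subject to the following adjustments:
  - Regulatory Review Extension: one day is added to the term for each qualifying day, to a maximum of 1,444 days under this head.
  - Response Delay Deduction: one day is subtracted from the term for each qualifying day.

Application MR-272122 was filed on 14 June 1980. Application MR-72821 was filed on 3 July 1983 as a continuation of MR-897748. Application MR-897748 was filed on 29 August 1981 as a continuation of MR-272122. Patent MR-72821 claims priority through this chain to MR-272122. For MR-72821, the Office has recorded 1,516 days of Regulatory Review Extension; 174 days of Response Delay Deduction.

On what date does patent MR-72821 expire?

December 6, 2003

Earliest priority filing: 14 June 1980.
Base term: 14 June 1980 + 20 years → 14 June 2000.
Regulatory Review Extension: 1516 days claimed exceeds the 1444-day cap, so +1444 days → 28 May 2004.
Response Delay Deduction: −174 days → 6 December 2003.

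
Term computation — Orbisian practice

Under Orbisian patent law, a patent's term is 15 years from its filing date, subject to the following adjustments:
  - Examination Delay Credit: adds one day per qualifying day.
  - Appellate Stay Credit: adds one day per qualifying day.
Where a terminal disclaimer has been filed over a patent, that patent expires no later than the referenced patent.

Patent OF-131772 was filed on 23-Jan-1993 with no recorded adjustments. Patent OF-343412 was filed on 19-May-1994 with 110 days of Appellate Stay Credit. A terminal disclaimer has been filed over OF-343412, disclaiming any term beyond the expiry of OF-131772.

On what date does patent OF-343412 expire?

Natural term of OF-343412:
  Base: filing + 15 years → 19 May 2009.
  Appellate Stay Credit: +110 days → 6 September 2009.
Expiry of referenced patent OF-131772:
  Base: filing + 15 years → 23 January 2008.
Terminal disclaimer: OF-343412 expires on the earlier of 6 September 2009 and 23 January 2008.

January 23, 2008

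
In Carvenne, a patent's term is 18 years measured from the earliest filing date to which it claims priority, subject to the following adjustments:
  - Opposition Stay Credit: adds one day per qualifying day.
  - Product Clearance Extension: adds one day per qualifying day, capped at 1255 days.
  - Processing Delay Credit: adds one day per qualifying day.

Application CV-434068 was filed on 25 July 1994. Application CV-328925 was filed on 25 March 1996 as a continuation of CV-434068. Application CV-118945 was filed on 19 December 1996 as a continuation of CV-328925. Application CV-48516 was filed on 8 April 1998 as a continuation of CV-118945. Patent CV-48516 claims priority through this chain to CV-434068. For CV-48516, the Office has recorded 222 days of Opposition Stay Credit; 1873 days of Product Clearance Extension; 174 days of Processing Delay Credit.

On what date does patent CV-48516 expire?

2017-01-31

Earliest priority filing: 25 July 1994.
Base term: 25 July 1994 + 18 years → 25 July 2012.
Opposition Stay Credit: +222 days → 4 March 2013.
Product Clearance Extension: 1873 days claimed exceeds the 1255-day cap, so +1255 days → 10 August 2016.
Processing Delay Credit: +174 days → 31 January 2017.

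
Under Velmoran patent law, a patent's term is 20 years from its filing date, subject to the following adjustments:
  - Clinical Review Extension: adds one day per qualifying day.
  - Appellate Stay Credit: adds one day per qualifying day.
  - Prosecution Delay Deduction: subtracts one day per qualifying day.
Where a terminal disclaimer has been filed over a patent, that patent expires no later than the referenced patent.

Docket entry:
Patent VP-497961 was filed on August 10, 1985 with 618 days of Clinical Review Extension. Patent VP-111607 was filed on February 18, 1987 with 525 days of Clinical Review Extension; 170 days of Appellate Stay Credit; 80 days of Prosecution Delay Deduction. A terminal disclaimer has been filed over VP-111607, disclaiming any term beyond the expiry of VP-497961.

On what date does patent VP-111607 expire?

April 20, 2007

Natural term of VP-111607:
  Base: filing + 20 years → 18 February 2007.
  Clinical Review Extension: +525 days → 27 July 2008.
  Appellate Stay Credit: +170 days → 13 January 2009.
  Prosecution Delay Deduction: −80 days → 25 October 2008.
Expiry of referenced patent VP-497961:
  Base: filing + 20 years → 10 August 2005.
  Clinical Review Extension: +618 days → 20 April 2007.
Terminal disclaimer: VP-111607 expires on the earlier of 25 October 2008 and 20 April 2007.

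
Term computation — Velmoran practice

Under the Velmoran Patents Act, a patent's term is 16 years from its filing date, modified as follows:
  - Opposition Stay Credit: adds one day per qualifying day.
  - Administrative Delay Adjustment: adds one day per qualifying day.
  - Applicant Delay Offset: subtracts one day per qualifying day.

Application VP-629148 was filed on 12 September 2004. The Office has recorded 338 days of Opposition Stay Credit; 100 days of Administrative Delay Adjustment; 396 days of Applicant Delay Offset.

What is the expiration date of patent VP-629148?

Base term: filing date + 16 years → 12 September 2020.
Opposition Stay Credit: +338 days → 16 August 2021.
Administrative Delay Adjustment: +100 days → 24 November 2021.
Applicant Delay Offset: −396 days → 24 October 2020.

October 24, 2020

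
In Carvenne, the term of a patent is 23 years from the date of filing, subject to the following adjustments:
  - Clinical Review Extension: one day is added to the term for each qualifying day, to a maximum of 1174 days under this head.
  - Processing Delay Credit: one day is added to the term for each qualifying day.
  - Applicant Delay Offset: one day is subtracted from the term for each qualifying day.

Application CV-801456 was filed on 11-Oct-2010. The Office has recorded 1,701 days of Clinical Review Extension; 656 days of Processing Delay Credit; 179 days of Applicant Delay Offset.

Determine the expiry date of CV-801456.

2038-04-19

Base term: filing date + 23 years → 11 October 2033.
Clinical Review Extension: 1701 days claimed exceeds the 1174-day cap, so +1174 days → 28 December 2036.
Processing Delay Credit: +656 days → 15 October 2038.
Applicant Delay Offset: −179 days → 19 April 2038.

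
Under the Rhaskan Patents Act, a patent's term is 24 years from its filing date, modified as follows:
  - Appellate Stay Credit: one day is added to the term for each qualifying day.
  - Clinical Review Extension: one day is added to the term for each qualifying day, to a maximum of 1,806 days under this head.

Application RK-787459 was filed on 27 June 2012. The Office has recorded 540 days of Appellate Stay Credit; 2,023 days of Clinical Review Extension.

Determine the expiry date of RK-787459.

Base term: filing date + 24 years → 27 June 2036.
Appellate Stay Credit: +540 days → 19 December 2037.
Clinical Review Extension: 2023 days claimed exceeds the 1806-day cap, so +1806 days → 29 November 2042.

November 29, 2042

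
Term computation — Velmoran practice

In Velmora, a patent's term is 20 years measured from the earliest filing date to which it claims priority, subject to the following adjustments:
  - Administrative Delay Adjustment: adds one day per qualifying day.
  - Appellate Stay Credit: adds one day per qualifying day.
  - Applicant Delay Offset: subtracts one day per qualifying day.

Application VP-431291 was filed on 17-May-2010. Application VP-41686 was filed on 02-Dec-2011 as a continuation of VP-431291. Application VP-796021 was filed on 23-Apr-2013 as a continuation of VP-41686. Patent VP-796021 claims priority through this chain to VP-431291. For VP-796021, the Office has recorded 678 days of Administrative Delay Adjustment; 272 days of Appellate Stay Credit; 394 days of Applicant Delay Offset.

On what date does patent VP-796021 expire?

Earliest priority filing: 17 May 2010.
Base term: 17 May 2010 + 20 years → 17 May 2030.
Administrative Delay Adjustment: +678 days → 25 March 2032.
Appellate Stay Credit: +272 days → 22 December 2032.
Applicant Delay Offset: −394 days → 24 November 2031.

2031-11-24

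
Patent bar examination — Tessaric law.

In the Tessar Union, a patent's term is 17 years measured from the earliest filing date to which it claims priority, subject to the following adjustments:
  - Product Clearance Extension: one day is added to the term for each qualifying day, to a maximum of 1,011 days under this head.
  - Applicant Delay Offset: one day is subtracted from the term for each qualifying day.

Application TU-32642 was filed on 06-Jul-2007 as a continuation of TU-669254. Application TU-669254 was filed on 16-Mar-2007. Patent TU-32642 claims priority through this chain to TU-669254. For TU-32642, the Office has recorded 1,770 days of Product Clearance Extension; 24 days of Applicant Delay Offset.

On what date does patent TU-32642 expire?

November 28, 2026

Earliest priority filing: 16 March 2007.
Base term: 16 March 2007 + 17 years → 16 March 2024.
Product Clearance Extension: 1770 days claimed exceeds the 1011-day cap, so +1011 days → 22 December 2026.
Applicant Delay Offset: −24 days → 28 November 2026.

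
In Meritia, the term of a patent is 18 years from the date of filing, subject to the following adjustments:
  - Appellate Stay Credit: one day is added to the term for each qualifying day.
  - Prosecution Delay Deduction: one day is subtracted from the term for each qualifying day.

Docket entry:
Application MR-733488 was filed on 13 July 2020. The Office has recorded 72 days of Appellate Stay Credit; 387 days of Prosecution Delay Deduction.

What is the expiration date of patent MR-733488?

Base term: filing date + 18 years → 13 July 2038.
Appellate Stay Credit: +72 days → 23 September 2038.
Prosecution Delay Deduction: −387 days → 1 September 2037.

2037-09-01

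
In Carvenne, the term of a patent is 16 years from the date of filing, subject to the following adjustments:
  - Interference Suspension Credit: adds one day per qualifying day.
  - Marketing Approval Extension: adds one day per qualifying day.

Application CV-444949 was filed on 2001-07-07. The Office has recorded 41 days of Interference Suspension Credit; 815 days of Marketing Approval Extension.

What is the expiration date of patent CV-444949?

2019-11-10

Base term: filing date + 16 years → 7 July 2017.
Interference Suspension Credit: +41 days → 17 August 2017.
Marketing Approval Extension: +815 days → 10 November 2019.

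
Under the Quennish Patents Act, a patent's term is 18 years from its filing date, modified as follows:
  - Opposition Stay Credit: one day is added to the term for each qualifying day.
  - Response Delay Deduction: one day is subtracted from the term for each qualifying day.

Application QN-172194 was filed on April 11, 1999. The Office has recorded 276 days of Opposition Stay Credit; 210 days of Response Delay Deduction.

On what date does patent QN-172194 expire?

Base term: filing date + 18 years → 11 April 2017.
Opposition Stay Credit: +276 days → 12 January 2018.
Response Delay Deduction: −210 days → 16 June 2017.

2017-06-16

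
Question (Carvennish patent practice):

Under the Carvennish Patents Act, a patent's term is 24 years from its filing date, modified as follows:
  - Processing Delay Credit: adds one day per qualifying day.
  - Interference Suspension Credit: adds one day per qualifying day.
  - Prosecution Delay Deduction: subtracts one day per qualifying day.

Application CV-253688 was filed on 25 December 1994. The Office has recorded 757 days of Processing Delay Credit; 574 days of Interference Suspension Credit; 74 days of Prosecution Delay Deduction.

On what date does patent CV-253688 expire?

2022-06-04

Base term: filing date + 24 years → 25 December 2018.
Processing Delay Credit: +757 days → 20 January 2021.
Interference Suspension Credit: +574 days → 17 August 2022.
Prosecution Delay Deduction: −74 days → 4 June 2022.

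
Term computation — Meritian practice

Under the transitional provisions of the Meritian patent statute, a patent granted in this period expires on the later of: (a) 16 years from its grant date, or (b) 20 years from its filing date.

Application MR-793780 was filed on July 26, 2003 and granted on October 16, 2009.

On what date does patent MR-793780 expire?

(a) grant + 16 years → 16 October 2025.
(b) filing + 20 years → 26 July 2023.
Later of the two: 16 October 2025.

October 16, 2025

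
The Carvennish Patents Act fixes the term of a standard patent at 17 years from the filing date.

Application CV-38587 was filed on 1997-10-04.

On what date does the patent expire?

Filing date + 17 years → 4 October 2014.

2014-10-04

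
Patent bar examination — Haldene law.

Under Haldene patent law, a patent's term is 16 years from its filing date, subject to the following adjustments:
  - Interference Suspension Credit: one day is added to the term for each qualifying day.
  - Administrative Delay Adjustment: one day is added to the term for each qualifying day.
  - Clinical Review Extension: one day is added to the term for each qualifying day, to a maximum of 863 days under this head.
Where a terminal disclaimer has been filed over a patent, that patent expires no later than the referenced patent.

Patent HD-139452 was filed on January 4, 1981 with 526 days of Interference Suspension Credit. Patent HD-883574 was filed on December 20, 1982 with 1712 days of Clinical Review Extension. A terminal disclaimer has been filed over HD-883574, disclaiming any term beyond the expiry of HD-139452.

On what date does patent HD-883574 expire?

June 14, 1998

Natural term of HD-883574:
  Base: filing + 16 years → 20 December 1998.
  Clinical Review Extension: 1712 days claimed exceeds the 863-day cap, so +863 days → 1 May 2001.
Expiry of referenced patent HD-139452:
  Base: filing + 16 years → 4 January 1997.
  Interference Suspension Credit: +526 days → 14 June 1998.
Terminal disclaimer: HD-883574 expires on the earlier of 1 May 2001 and 14 June 1998.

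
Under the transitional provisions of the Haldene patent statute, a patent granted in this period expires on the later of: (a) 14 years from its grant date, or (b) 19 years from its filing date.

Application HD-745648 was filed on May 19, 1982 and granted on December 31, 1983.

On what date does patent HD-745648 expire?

(a) grant + 14 years → 31 December 1997.
(b) filing + 19 years → 19 May 2001.
Later of the two: 19 May 2001.

2001-05-19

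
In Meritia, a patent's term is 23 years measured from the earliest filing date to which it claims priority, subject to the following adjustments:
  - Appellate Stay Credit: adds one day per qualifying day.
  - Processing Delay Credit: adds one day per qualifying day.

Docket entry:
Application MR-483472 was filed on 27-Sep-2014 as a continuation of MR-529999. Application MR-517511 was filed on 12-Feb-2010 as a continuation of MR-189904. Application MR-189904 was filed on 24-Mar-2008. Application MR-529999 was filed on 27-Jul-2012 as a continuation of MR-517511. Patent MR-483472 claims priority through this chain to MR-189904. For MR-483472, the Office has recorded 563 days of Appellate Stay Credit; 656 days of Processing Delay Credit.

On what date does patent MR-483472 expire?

2034-07-25

Earliest priority filing: 24 March 2008.
Base term: 24 March 2008 + 23 years → 24 March 2031.
Appellate Stay Credit: +563 days → 7 October 2032.
Processing Delay Credit: +656 days → 25 July 2034.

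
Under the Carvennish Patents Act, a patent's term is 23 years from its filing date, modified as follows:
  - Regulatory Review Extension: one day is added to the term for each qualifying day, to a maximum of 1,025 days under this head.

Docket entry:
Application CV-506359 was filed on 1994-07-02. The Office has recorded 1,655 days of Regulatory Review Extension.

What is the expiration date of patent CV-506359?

April 22, 2020

Base term: filing date + 23 years → 2 July 2017.
Regulatory Review Extension: 1655 days claimed exceeds the 1025-day cap, so +1025 days → 22 April 2020.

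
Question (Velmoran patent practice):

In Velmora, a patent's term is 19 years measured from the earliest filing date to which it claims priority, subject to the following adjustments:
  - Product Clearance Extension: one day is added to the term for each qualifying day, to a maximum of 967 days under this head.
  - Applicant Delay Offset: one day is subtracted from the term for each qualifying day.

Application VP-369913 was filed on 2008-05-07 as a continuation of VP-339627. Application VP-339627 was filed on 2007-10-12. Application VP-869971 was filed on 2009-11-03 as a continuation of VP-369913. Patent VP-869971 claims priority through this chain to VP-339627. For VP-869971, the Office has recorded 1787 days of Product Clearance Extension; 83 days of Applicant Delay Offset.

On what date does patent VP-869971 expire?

2029-03-14

Earliest priority filing: 12 October 2007.
Base term: 12 October 2007 + 19 years → 12 October 2026.
Product Clearance Extension: 1787 days claimed exceeds the 967-day cap, so +967 days → 5 June 2029.
Applicant Delay Offset: −83 days → 14 March 2029.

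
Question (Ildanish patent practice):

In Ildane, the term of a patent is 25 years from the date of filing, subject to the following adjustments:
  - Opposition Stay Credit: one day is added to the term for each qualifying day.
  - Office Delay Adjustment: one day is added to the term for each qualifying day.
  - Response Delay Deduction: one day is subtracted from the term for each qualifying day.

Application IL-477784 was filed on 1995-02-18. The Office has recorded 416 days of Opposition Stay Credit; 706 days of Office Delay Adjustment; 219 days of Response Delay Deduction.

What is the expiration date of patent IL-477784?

Base term: filing date + 25 years → 18 February 2020.
Opposition Stay Credit: +416 days → 9 April 2021.
Office Delay Adjustment: +706 days → 16 March 2023.
Response Delay Deduction: −219 days → 9 August 2022.

2022-08-09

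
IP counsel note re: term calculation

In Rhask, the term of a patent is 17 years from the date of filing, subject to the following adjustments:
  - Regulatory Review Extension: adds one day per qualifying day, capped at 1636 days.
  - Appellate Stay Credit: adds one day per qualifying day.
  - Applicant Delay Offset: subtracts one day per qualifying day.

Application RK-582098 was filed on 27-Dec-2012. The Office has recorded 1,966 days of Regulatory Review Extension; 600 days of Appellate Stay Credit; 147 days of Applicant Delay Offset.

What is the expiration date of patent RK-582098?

Base term: filing date + 17 years → 27 December 2029.
Regulatory Review Extension: 1966 days claimed exceeds the 1636-day cap, so +1636 days → 20 June 2034.
Appellate Stay Credit: +600 days → 10 February 2036.
Applicant Delay Offset: −147 days → 16 September 2035.

September 16, 2035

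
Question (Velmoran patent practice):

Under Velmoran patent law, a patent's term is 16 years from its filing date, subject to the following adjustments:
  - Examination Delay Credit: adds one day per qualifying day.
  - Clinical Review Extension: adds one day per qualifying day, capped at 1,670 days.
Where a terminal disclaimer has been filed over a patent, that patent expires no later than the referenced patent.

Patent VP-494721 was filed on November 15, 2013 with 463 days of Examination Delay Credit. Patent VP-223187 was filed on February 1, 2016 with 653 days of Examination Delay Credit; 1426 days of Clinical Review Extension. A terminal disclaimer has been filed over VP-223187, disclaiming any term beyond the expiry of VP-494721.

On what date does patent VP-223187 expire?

February 21, 2031

Natural term of VP-223187:
  Base: filing + 16 years → 1 February 2032.
  Examination Delay Credit: +653 days → 15 November 2033.
  Clinical Review Extension: 1426 days (within the 1670-day cap) → +1426 days → 11 October 2037.
Expiry of referenced patent VP-494721:
  Base: filing + 16 years → 15 November 2029.
  Examination Delay Credit: +463 days → 21 February 2031.
Terminal disclaimer: VP-223187 expires on the earlier of 11 October 2037 and 21 February 2031.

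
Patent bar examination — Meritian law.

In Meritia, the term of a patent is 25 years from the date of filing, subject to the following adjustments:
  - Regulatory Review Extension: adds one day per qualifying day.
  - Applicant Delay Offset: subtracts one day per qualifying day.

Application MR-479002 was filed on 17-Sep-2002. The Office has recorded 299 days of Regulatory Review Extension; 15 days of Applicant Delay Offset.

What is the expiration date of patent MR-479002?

June 27, 2028

Base term: filing date + 25 years → 17 September 2027.
Regulatory Review Extension: +299 days → 12 July 2028.
Applicant Delay Offset: −15 days → 27 June 2028.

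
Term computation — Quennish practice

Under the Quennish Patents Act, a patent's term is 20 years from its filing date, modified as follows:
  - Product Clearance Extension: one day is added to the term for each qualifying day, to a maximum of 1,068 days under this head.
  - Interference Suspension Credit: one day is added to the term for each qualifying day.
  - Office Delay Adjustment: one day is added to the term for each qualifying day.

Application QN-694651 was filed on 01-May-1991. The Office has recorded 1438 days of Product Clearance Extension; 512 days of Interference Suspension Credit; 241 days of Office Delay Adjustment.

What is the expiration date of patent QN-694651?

April 25, 2016

Base term: filing date + 20 years → 1 May 2011.
Product Clearance Extension: 1438 days claimed exceeds the 1068-day cap, so +1068 days → 3 April 2014.
Interference Suspension Credit: +512 days → 28 August 2015.
Office Delay Adjustment: +241 days → 25 April 2016.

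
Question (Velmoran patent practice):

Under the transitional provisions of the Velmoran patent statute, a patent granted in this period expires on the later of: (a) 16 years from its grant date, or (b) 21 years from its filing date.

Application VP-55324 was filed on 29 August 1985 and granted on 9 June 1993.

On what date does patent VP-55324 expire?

2009-06-09

(a) grant + 16 years → 9 June 2009.
(b) filing + 21 years → 29 August 2006.
Later of the two: 9 June 2009.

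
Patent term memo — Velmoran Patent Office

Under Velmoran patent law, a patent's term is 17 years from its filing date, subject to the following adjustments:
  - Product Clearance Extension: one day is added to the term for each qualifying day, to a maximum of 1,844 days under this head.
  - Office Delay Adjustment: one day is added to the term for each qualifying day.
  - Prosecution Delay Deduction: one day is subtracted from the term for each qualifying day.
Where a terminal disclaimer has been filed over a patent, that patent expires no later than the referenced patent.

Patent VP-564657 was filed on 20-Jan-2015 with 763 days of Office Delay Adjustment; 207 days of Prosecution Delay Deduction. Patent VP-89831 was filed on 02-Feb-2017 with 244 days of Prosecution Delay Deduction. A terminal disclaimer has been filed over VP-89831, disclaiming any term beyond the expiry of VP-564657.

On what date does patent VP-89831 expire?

2033-06-03

Natural term of VP-89831:
  Base: filing + 17 years → 2 February 2034.
  Prosecution Delay Deduction: −244 days → 3 June 2033.
Expiry of referenced patent VP-564657:
  Base: filing + 17 years → 20 January 2032.
  Office Delay Adjustment: +763 days → 21 February 2034.
  Prosecution Delay Deduction: −207 days → 29 July 2033.
Terminal disclaimer: VP-89831 expires on the earlier of 3 June 2033 and 29 July 2033.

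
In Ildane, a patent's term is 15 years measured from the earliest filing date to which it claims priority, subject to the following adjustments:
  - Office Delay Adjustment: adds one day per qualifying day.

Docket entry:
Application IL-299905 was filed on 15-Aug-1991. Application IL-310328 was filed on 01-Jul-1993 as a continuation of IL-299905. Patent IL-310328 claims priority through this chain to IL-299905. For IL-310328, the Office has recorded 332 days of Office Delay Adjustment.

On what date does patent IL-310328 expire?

2007-07-13

Earliest priority filing: 15 August 1991.
Base term: 15 August 1991 + 15 years → 15 August 2006.
Office Delay Adjustment: +332 days → 13 July 2007.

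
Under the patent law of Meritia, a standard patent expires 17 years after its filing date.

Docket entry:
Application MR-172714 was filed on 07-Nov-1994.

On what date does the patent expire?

November 7, 2011

Filing date + 17 years → 7 November 2011.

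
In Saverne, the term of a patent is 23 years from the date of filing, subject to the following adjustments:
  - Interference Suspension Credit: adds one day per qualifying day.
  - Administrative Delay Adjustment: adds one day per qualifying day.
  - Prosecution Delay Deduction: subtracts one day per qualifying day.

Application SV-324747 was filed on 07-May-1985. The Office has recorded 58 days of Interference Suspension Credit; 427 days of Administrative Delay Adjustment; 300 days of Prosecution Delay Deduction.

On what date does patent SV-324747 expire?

2008-11-08

Base term: filing date + 23 years → 7 May 2008.
Interference Suspension Credit: +58 days → 4 July 2008.
Administrative Delay Adjustment: +427 days → 4 September 2009.
Prosecution Delay Deduction: −300 days → 8 November 2008.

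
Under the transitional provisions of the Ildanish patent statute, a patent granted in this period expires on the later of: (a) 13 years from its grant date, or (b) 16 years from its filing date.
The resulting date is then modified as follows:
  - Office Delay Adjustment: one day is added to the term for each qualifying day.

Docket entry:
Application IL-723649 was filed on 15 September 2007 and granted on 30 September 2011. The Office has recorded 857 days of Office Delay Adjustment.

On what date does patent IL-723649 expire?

February 4, 2027

(a) grant + 13 years → 30 September 2024.
(b) filing + 16 years → 15 September 2023.
Later of the two: 30 September 2024.
Office Delay Adjustment: +857 days → 4 February 2027.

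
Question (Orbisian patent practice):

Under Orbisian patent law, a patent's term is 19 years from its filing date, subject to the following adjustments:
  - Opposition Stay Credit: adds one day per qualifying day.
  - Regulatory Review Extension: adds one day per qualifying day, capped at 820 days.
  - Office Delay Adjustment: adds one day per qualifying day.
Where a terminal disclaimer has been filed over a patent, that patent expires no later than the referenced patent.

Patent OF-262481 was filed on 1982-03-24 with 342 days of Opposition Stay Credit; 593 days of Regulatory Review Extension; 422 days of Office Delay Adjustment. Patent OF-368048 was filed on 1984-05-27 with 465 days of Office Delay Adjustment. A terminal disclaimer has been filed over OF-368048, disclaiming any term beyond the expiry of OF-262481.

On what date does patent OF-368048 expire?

Natural term of OF-368048:
  Base: filing + 19 years → 27 May 2003.
  Office Delay Adjustment: +465 days → 3 September 2004.
Expiry of referenced patent OF-262481:
  Base: filing + 19 years → 24 March 2001.
  Opposition Stay Credit: +342 days → 1 March 2002.
  Regulatory Review Extension: 593 days (within the 820-day cap) → +593 days → 15 October 2003.
  Office Delay Adjustment: +422 days → 10 December 2004.
Terminal disclaimer: OF-368048 expires on the earlier of 3 September 2004 and 10 December 2004.

2004-09-03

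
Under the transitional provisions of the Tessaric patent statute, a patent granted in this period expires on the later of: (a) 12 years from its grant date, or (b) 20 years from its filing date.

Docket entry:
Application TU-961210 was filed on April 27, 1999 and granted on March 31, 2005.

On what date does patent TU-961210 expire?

April 27, 2019

(a) grant + 12 years → 31 March 2017.
(b) filing + 20 years → 27 April 2019.
Later of the two: 27 April 2019.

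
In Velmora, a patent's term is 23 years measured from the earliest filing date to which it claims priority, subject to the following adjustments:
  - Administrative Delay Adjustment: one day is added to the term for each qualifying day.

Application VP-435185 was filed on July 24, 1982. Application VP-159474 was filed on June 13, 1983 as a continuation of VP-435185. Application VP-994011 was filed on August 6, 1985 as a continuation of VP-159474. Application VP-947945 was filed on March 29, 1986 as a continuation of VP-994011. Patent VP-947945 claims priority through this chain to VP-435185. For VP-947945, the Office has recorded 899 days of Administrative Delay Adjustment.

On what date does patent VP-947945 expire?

January 9, 2008

Earliest priority filing: 24 July 1982.
Base term: 24 July 1982 + 23 years → 24 July 2005.
Administrative Delay Adjustment: +899 days → 9 January 2008.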